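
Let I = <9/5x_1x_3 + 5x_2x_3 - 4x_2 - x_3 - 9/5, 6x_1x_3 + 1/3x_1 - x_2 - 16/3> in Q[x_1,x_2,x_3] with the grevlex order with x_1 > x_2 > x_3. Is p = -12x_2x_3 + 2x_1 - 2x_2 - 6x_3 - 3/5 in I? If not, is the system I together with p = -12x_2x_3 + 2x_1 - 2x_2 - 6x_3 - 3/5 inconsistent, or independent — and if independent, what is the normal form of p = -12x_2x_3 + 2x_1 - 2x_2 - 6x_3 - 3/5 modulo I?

-12x_2x_3 + 2x_1 - 2x_2 - 6x_3 - 3/5 is independent of I; its normal form modulo I is 44/25x_1 - 272/25x_2 - 42/5x_3 - 27/25.

First compute the reduced Gröbner basis of I by Buchberger's algorithm.
f_1 = 9/5x_1x_3 + 5x_2x_3 - 4x_2 - x_3 - 9/5, LT = x_1x_3.
f_2 = 6x_1x_3 + 1/3x_1 - x_2 - 16/3, LT = x_1x_3.

S(f_1,f_2): lcm = x_1x_3. S = 25/9x_2x_3 - 1/18x_1 - 37/18x_2 - 5/9x_3 - 1/9.
  reduce S modulo (f_1, f_2):
  remainder 25/9x_2x_3 - 1/18x_1 - 37/18x_2 - 5/9x_3 - 1/9 ≠ 0; add h_3 = 25/9x_2x_3 - 1/18x_1 - 37/18x_2 - 5/9x_3 - 1/9 to the basis.

S(f_1,h_3): lcm = x_1x_2x_3. S = 25/9x_2^2x_3 + 1/50x_1^2 + 37/50x_1x_2 - 20/9x_2^2 + 1/5x_1x_3 - 5/9x_2x_3 + 1/25x_1 - x_2.
  reduce S modulo (f_1, f_2, h_3):
  remainder 1/50x_1^2 + 179/225x_1x_2 - 1/6x_2^2 + 13/450x_1 - 77/90x_2 + 8/45 ≠ 0; add h_4 = 1/50x_1^2 + 179/225x_1x_2 - 1/6x_2^2 + 13/450x_1 - 77/90x_2 + 8/45 to the basis.

The other S-polynomials (S(f_2,h_3), S(f_1,h_4), S(f_2,h_4), S(h_3,h_4)) all reduce to 0 modulo the current basis, so we have a Gröbner basis.
Inter-reduce: drop elements whose leading term is divisible by another's, tail-reduce, and make monic.
Reduced Gröbner basis: {x_1^2 + 358/9x_1x_2 - 25/3x_2^2 + 13/9x_1 - 385/9x_2 + 80/9, x_1x_3 + 1/18x_1 - 1/6x_2 - 8/9, x_2x_3 - 1/50x_1 - 37/50x_2 - 1/5x_3 - 1/25}.
Label its elements g_1 = x_1^2 + 358/9x_1x_2 - 25/3x_2^2 + 13/9x_1 - 385/9x_2 + 80/9, g_2 = x_1x_3 + 1/18x_1 - 1/6x_2 - 8/9, g_3 = x_2x_3 - 1/50x_1 - 37/50x_2 - 1/5x_3 - 1/25.

Reduce p = -12x_2x_3 + 2x_1 - 2x_2 - 6x_3 - 3/5 modulo G:
  leading term x_2x_3: subtract (-12)·g_3 from -12x_2x_3 + 2x_1 - 2x_2 - 6x_3 - 3/5 → 44/25x_1 - 272/25x_2 - 42/5x_3 - 27/25
  leading term x_1: no divisor's leading term divides it; move 44/25x_1 to the remainder.
  leading term x_2: no divisor's leading term divides it; move -272/25x_2 to the remainder.
  leading term x_3: no divisor's leading term divides it; move -42/5x_3 to the remainder.
  leading term 1: no divisor's leading term divides it; move -27/25 to the remainder.
  normal form = 44/25x_1 - 272/25x_2 - 42/5x_3 - 27/25.
The normal form is nonzero, so p ∉ I. Since p minus its normal form lies in I, I + (p) = I + (r) where r = 44/25x_1 - 272/25x_2 - 42/5x_3 - 27/25; decide whether this ideal is the whole ring.
Run Buchberger on G together with r (pairs among the g_i already reduce to 0 since G is a Gröbner basis):
g_1 = x_1^2 + 358/9x_1x_2 - 25/3x_2^2 + 13/9x_1 - 385/9x_2 + 80/9, LT = x_1^2.
g_2 = x_1x_3 + 1/18x_1 - 1/6x_2 - 8/9, LT = x_1x_3.
g_3 = x_2x_3 - 1/50x_1 - 37/50x_2 - 1/5x_3 - 1/25, LT = x_2x_3.
r = 44/25x_1 - 272/25x_2 - 42/5x_3 - 27/25, LT = x_1.

S(g_1,r): lcm = x_1^2. S = 4550/99x_1x_2 - 25/3x_2^2 + 105/22x_1x_3 + 815/396x_1 - 385/9x_2 + 80/9.
  reduce S modulo (g_1, g_2, g_3, r):
  remainder 300325/1089x_2^2 + 2982685/15972x_2 + 97650/1331x_3 + 615665/23958 ≠ 0; add m_5 = 300325/1089x_2^2 + 2982685/15972x_2 + 97650/1331x_3 + 615665/23958 to the basis.

S(g_2,r): lcm = x_1x_3. S = 68/11x_2x_3 + 105/22x_3^2 + 1/18x_1 - 1/6x_2 + 27/44x_3 - 8/9.
  reduce S modulo (g_1, g_2, g_3, r, m_5):
  remainder 105/22x_3^2 + 12013/2178x_2 + 982/363x_3 - 23159/43560 ≠ 0; add m_6 = 105/22x_3^2 + 12013/2178x_2 + 982/363x_3 - 23159/43560 to the basis.

The other S-polynomials (S(g_1,g_2), S(g_1,g_3), S(g_2,g_3), S(g_3,r), S(g_1,m_5), S(g_2,m_5), S(g_3,m_5), S(r,m_5), S(g_1,m_6), S(g_2,m_6), S(g_3,m_6), S(r,m_6), S(m_5,m_6)) all reduce to 0 modulo the current basis, so we have a Gröbner basis.
Inter-reduce: drop elements whose leading term is divisible by another's, tail-reduce, and make monic.
Reduced Gröbner basis: {x_2^2 + 1789611/2642860x_2 + 35154/132143x_3 + 123133/1321430, x_2x_3 - 19/22x_2 - 13/44x_3 - 23/440, x_3^2 + 12013/10395x_2 + 1964/3465x_3 - 23159/207900, x_1 - 68/11x_2 - 105/22x_3 - 27/44}.
The reduced Gröbner basis of I + (p) is {x_2^2 + 1789611/2642860x_2 + 35154/132143x_3 + 123133/1321430, x_2x_3 - 19/22x_2 - 13/44x_3 - 23/440, x_3^2 + 12013/10395x_2 + 1964/3465x_3 - 23159/207900, x_1 - 68/11x_2 - 105/22x_3 - 27/44} ≠ {1}, a proper ideal, so the enlarged system stays consistent: p is independent of I, with normal form 44/25x_1 - 272/25x_2 - 42/5x_3 - 27/25.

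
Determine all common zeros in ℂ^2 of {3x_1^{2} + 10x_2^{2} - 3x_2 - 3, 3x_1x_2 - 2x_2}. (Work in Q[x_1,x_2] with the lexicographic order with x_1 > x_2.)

{(-1, 0), (1, 0), (2/3, 3/20 - sqrt(681)/60), (2/3, 3/20 + sqrt(681)/60)}

Compute a lex Gröbner basis by Buchberger's algorithm.
f_1 = 3x_1^{2} + 10x_2^{2} - 3x_2 - 3, LT = x_1^{2}.
f_2 = 3x_1x_2 - 2x_2, LT = x_1x_2.

S(f_1,f_2): lcm = x_1^{2}x_2. S = \tfrac{2}{3}x_1x_2 + \tfrac{10}{3}x_2^{3} - x_2^{2} - x_2.
  leading term x_1x_2: subtract (\tfrac{2}{9})·f_2 from \tfrac{2}{3}x_1x_2 + \tfrac{10}{3}x_2^{3} - x_2^{2} - x_2 → \tfrac{10}{3}x_2^{3} - x_2^{2} - \tfrac{5}{9}x_2
  leading term x_2^{3}: no divisor's leading term divides it; move \tfrac{10}{3}x_2^{3} to the remainder.
  leading term x_2^{2}: no divisor's leading term divides it; move -x_2^{2} to the remainder.
  leading term x_2: no divisor's leading term divides it; move -\tfrac{5}{9}x_2 to the remainder.
  remainder \tfrac{10}{3}x_2^{3} - x_2^{2} - \tfrac{5}{9}x_2 ≠ 0; add h_3 = \tfrac{10}{3}x_2^{3} - x_2^{2} - \tfrac{5}{9}x_2 to the basis.

The other S-polynomials (S(f_1,h_3), S(f_2,h_3)) all reduce to 0 modulo the current basis, so we have a Gröbner basis.
Inter-reduce: drop elements whose leading term is divisible by another's, tail-reduce, and make monic.
Reduced Gröbner basis: {x_1^{2} + \tfrac{10}{3}x_2^{2} - x_2 - 1, x_1x_2 - \tfrac{2}{3}x_2, x_2^{3} - \tfrac{3}{10}x_2^{2} - \tfrac{1}{6}x_2}.

A lex Gröbner basis eliminates variables successively. Here x_2^{3} - \tfrac{3}{10}x_2^{2} - \tfrac{1}{6}x_2 depends only on x_2, with roots {0, 3/20 - sqrt(681)/60, 3/20 + sqrt(681)/60}; lifting each root through the earlier basis elements recovers the full solutions.
  x_2 = 0: the earlier basis element becomes x_1^{2} - 1 = 0, giving x_1 = -1, 1 — points (-1, 0), (1, 0).
  x_2 = 3/20 - sqrt(681)/60: the earlier basis elements become x_1^{2} - \tfrac{4}{9} = 0; -sqrt(681)*x_1/60 + 3*x_1/20 - 1/10 + sqrt(681)/90 = 0, giving x_1 = 2/3 — point (2/3, 3/20 - sqrt(681)/60).
  x_2 = 3/20 + sqrt(681)/60: the earlier basis elements become x_1^{2} - \tfrac{4}{9} = 0; 3*x_1/20 + sqrt(681)*x_1/60 - sqrt(681)/90 - 1/10 = 0, giving x_1 = 2/3 — point (2/3, 3/20 + sqrt(681)/60).
Substituting each solution back into the original system confirms all equations vanish.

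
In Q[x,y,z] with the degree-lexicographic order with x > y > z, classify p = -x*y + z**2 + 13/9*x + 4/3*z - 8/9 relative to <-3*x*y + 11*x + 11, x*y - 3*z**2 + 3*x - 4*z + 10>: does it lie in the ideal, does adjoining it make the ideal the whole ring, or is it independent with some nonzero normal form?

-x*y + z**2 + 13/9*x + 4/3*z - 8/9 lies in I (it reduces to 0).

First compute the reduced Gröbner basis of I by Buchberger's algorithm.
f_1 = -3*x*y + 11*x + 11, LT = x*y.
f_2 = x*y - 3*z**2 + 3*x - 4*z + 10, LT = x*y.

S(f_1,f_2): lcm = x*y. S = 3*z**2 - 20/3*x + 4*z - 41/3.
  leading term z**2: no divisor's leading term divides it; move 3*z**2 to the remainder.
  leading term x: no divisor's leading term divides it; move -20/3*x to the remainder.
  leading term z: no divisor's leading term divides it; move 4*z to the remainder.
  leading term 1: no divisor's leading term divides it; move -41/3 to the remainder.
  remainder 3*z**2 - 20/3*x + 4*z - 41/3 ≠ 0; add h_3 = 3*z**2 - 20/3*x + 4*z - 41/3 to the basis.

The other S-polynomials (S(f_1,h_3), S(f_2,h_3)) all reduce to 0 modulo the current basis, so we have a Gröbner basis.
Inter-reduce: drop elements whose leading term is divisible by another's, tail-reduce, and make monic.
Reduced Gröbner basis: {x*y - 11/3*x - 11/3, z**2 - 20/9*x + 4/3*z - 41/9}.
Label its elements g_1 = x*y - 11/3*x - 11/3, g_2 = z**2 - 20/9*x + 4/3*z - 41/9.

Reduce p = -x*y + z**2 + 13/9*x + 4/3*z - 8/9 modulo G:
  leading term x*y: subtract (-1)·g_1 from -x*y + z**2 + 13/9*x + 4/3*z - 8/9 → z**2 - 20/9*x + 4/3*z - 41/9
  leading term z**2: subtract (1)·g_2 from z**2 - 20/9*x + 4/3*z - 41/9 → 0
  normal form = 0.
Since the normal form is 0, p ∈ I.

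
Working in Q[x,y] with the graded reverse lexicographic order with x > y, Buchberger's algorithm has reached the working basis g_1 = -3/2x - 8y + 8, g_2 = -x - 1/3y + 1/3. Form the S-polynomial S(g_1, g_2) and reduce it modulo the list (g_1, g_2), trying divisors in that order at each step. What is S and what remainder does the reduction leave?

S(g_1, g_2) = 5y - 5; remainder on division = 5y - 5.

lcm(LM(g_1), LM(g_2)) = x.
S = (lcm/LT(g_1))·g_1 − (lcm/LT(g_2))·g_2 = 5y - 5.
Reduce S modulo (g_1, g_2) in that order:
  leading term y: no divisor's leading term divides it; move 5y to the remainder.
  leading term 1: no divisor's leading term divides it; move -5 to the remainder.
The remainder 5y - 5 is nonzero, so it would be added as the next basis element.
This is the inner loop of Buchberger's algorithm — each nonzero remainder becomes a new basis element.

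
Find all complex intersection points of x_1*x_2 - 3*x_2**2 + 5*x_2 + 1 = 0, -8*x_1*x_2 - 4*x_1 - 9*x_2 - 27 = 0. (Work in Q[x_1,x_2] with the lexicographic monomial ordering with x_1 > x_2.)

{(-3, 1), (-75/16 - 3*sqrt(359)*I/16, -5/48 - sqrt(359)*I/48), (-75/16 + 3*sqrt(359)*I/16, -5/48 + sqrt(359)*I/48)}

Compute a lex Gröbner basis by Buchberger's algorithm.
f_1 = x_1*x_2 - 3*x_2**2 + 5*x_2 + 1, LT = x_1*x_2.
f_2 = -8*x_1*x_2 - 4*x_1 - 9*x_2 - 27, LT = x_1*x_2.

S(f_1,f_2): lcm = x_1*x_2. S = -1/2*x_1 - 3*x_2**2 + 31/8*x_2 - 19/8.
  leading term x_1: no divisor's leading term divides it; move -1/2*x_1 to the remainder.
  leading term x_2**2: no divisor's leading term divides it; move -3*x_2**2 to the remainder.
  leading term x_2: no divisor's leading term divides it; move 31/8*x_2 to the remainder.
  leading term 1: no divisor's leading term divides it; move -19/8 to the remainder.
  remainder -1/2*x_1 - 3*x_2**2 + 31/8*x_2 - 19/8 ≠ 0; add h_3 = -1/2*x_1 - 3*x_2**2 + 31/8*x_2 - 19/8 to the basis.

S(f_1,h_3): lcm = x_1*x_2. S = -6*x_2**3 + 19/4*x_2**2 + 1/4*x_2 + 1.
  leading term x_2**3: no divisor's leading term divides it; move -6*x_2**3 to the remainder.
  leading term x_2**2: no divisor's leading term divides it; move 19/4*x_2**2 to the remainder.
  leading term x_2: no divisor's leading term divides it; move 1/4*x_2 to the remainder.
  leading term 1: no divisor's leading term divides it; move 1 to the remainder.
  remainder -6*x_2**3 + 19/4*x_2**2 + 1/4*x_2 + 1 ≠ 0; add h_4 = -6*x_2**3 + 19/4*x_2**2 + 1/4*x_2 + 1 to the basis.

S(f_2,h_3): lcm = x_1*x_2. S = 1/2*x_1 - 6*x_2**3 + 31/4*x_2**2 - 29/8*x_2 + 27/8.
  leading term x_1: subtract (-1)·h_3 from 1/2*x_1 - 6*x_2**3 + 31/4*x_2**2 - 29/8*x_2 + 27/8 → -6*x_2**3 + 19/4*x_2**2 + 1/4*x_2 + 1
  leading term x_2**3: subtract (1)·h_4 from -6*x_2**3 + 19/4*x_2**2 + 1/4*x_2 + 1 → 0
  remainder 0.

S(f_1,h_4): lcm = x_1*x_2**3. S = 19/24*x_1*x_2**2 + 1/24*x_1*x_2 + 1/6*x_1 - 3*x_2**4 + 5*x_2**3 + x_2**2.
  leading term x_1*x_2**2: subtract (19/24*x_2)·f_1 from 19/24*x_1*x_2**2 + 1/24*x_1*x_2 + 1/6*x_1 - 3*x_2**4 + 5*x_2**3 + x_2**2 → 1/24*x_1*x_2 + 1/6*x_1 - 3*x_2**4 + 59/8*x_2**3 - 71/24*x_2**2 - 19/24*x_2
  leading term x_1*x_2: subtract (1/24)·f_1 from 1/24*x_1*x_2 + 1/6*x_1 - 3*x_2**4 + 59/8*x_2**3 - 71/24*x_2**2 - 19/24*x_2 → 1/6*x_1 - 3*x_2**4 + 59/8*x_2**3 - 17/6*x_2**2 - x_2 - 1/24
  leading term x_1: subtract (-1/3)·h_3 from 1/6*x_1 - 3*x_2**4 + 59/8*x_2**3 - 17/6*x_2**2 - x_2 - 1/24 → -3*x_2**4 + 59/8*x_2**3 - 23/6*x_2**2 + 7/24*x_2 - 5/6
  leading term x_2**4: subtract (1/2*x_2)·h_4 from -3*x_2**4 + 59/8*x_2**3 - 23/6*x_2**2 + 7/24*x_2 - 5/6 → 5*x_2**3 - 95/24*x_2**2 - 5/24*x_2 - 5/6
  leading term x_2**3: subtract (-5/6)·h_4 from 5*x_2**3 - 95/24*x_2**2 - 5/24*x_2 - 5/6 → 0
  remainder 0.

S(f_2,h_4): lcm = x_1*x_2**3. S = 31/24*x_1*x_2**2 + 1/24*x_1*x_2 + 1/6*x_1 + 9/8*x_2**3 + 27/8*x_2**2.
  leading term x_1*x_2**2: subtract (31/24*x_2)·f_1 from 31/24*x_1*x_2**2 + 1/24*x_1*x_2 + 1/6*x_1 + 9/8*x_2**3 + 27/8*x_2**2 → 1/24*x_1*x_2 + 1/6*x_1 + 5*x_2**3 - 37/12*x_2**2 - 31/24*x_2
  leading term x_1*x_2: subtract (1/24)·f_1 from 1/24*x_1*x_2 + 1/6*x_1 + 5*x_2**3 - 37/12*x_2**2 - 31/24*x_2 → 1/6*x_1 + 5*x_2**3 - 71/24*x_2**2 - 3/2*x_2 - 1/24
  leading term x_1: subtract (-1/3)·h_3 from 1/6*x_1 + 5*x_2**3 - 71/24*x_2**2 - 3/2*x_2 - 1/24 → 5*x_2**3 - 95/24*x_2**2 - 5/24*x_2 - 5/6
  leading term x_2**3: subtract (-5/6)·h_4 from 5*x_2**3 - 95/24*x_2**2 - 5/24*x_2 - 5/6 → 0
  remainder 0.

S(h_3,h_4): leading monomials are coprime, so the S-polynomial reduces to 0 (Buchberger's first criterion).
Every S-polynomial of the final basis reduces to 0, so we have a Gröbner basis.
Inter-reduce: drop elements whose leading term is divisible by another's, tail-reduce, and make monic.
Reduced Gröbner basis: {x_1 + 6*x_2**2 - 31/4*x_2 + 19/4, x_2**3 - 19/24*x_2**2 - 1/24*x_2 - 1/6}.

A lex Gröbner basis eliminates variables successively. Here x_2**3 - 19/24*x_2**2 - 1/24*x_2 - 1/6 depends only on x_2, with roots {1, -5/48 - sqrt(359)*I/48, -5/48 + sqrt(359)*I/48}; lifting each root through the earlier basis elements recovers the full solutions.
  x_2 = 1: the earlier basis element becomes x_1 + 3 = 0, giving x_1 = -3 — point (-3, 1).
  x_2 = -5/48 - sqrt(359)*I/48: the earlier basis element becomes x_1 + 75/16 + 3*sqrt(359)*I/16 = 0, giving x_1 = -75/16 - 3*sqrt(359)*I/16 — point (-75/16 - 3*sqrt(359)*I/16, -5/48 - sqrt(359)*I/48).
  x_2 = -5/48 + sqrt(359)*I/48: the earlier basis element becomes x_1 + 75/16 - 3*sqrt(359)*I/16 = 0, giving x_1 = -75/16 + 3*sqrt(359)*I/16 — point (-75/16 + 3*sqrt(359)*I/16, -5/48 + sqrt(359)*I/48).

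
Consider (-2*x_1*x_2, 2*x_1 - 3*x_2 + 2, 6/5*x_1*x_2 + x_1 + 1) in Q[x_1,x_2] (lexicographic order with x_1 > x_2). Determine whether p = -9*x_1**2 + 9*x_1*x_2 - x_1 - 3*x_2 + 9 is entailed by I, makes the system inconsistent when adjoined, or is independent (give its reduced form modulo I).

First compute the reduced Gröbner basis of I by Buchberger's algorithm.
f_1 = -2*x_1*x_2, LT = x_1*x_2.
f_2 = 2*x_1 - 3*x_2 + 2, LT = x_1.
f_3 = 6/5*x_1*x_2 + x_1 + 1, LT = x_1*x_2.

S(f_1,f_2): lcm = x_1*x_2. S = 3/2*x_2**2 - x_2.
  reduce S modulo (f_1, f_2, f_3):
  remainder 3/2*x_2**2 - x_2 ≠ 0; add h_4 = 3/2*x_2**2 - x_2 to the basis.

S(f_1,f_3): lcm = x_1*x_2. S = -5/6*x_1 - 5/6.
  reduce S modulo (f_1, f_2, f_3, h_4):
  remainder -5/4*x_2 ≠ 0; add h_5 = -5/4*x_2 to the basis.

The other S-polynomials (S(f_2,f_3), S(f_1,h_4), S(f_2,h_4), S(f_3,h_4), S(f_1,h_5), S(f_2,h_5), S(f_3,h_5), S(h_4,h_5)) all reduce to 0 modulo the current basis, so we have a Gröbner basis.
Inter-reduce: drop elements whose leading term is divisible by another's, tail-reduce, and make monic.
Reduced Gröbner basis: {x_1 + 1, x_2}.
Label its elements g_1 = x_1 + 1, g_2 = x_2.

Reduce p = -9*x_1**2 + 9*x_1*x_2 - x_1 - 3*x_2 + 9 modulo G:
  leading term x_1**2: subtract (-9*x_1)·g_1 from -9*x_1**2 + 9*x_1*x_2 - x_1 - 3*x_2 + 9 → 9*x_1*x_2 + 8*x_1 - 3*x_2 + 9
  leading term x_1*x_2: subtract (9*x_2)·g_1 from 9*x_1*x_2 + 8*x_1 - 3*x_2 + 9 → 8*x_1 - 12*x_2 + 9
  leading term x_1: subtract (8)·g_1 from 8*x_1 - 12*x_2 + 9 → -12*x_2 + 1
  leading term x_2: subtract (-12)·g_2 from -12*x_2 + 1 → 1
  leading term 1: no divisor's leading term divides it; move 1 to the remainder.
  normal form = 1.
The normal form is nonzero, so p ∉ I. Since p minus its normal form lies in I, I + (p) = I + (r) where r = 1; decide whether this ideal is the whole ring.
Here r = 1 is a nonzero constant, hence a unit: 1 ∈ I + (p), the Gröbner basis of I + (p) is {1}, and the enlarged system has no common solution — adjoining p is inconsistent.

Adjoining -9*x_1**2 + 9*x_1*x_2 - x_1 - 3*x_2 + 9 makes the ideal the whole ring: the system is inconsistent.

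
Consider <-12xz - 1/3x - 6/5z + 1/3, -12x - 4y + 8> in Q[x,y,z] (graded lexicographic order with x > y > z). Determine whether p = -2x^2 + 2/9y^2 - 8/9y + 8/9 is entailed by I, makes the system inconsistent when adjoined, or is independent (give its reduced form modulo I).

First compute the reduced Gröbner basis of I by Buchberger's algorithm.
f_1 = -12xz - 1/3x - 6/5z + 1/3, LT = xz.
f_2 = -12x - 4y + 8, LT = x.

S(f_1,f_2): lcm = xz. S = -1/3yz + 1/36x + 23/30z - 1/36.
  leading term yz: no divisor's leading term divides it; move -1/3yz to the remainder.
  leading term x: subtract (-1/432)·f_2 from 1/36x + 23/30z - 1/36 → -1/108y + 23/30z - 1/108
  leading term y: no divisor's leading term divides it; move -1/108y to the remainder.
  leading term z: no divisor's leading term divides it; move 23/30z to the remainder.
  leading term 1: no divisor's leading term divides it; move -1/108 to the remainder.
  remainder -1/3yz - 1/108y + 23/30z - 1/108 ≠ 0; add h_3 = -1/3yz - 1/108y + 23/30z - 1/108 to the basis.

The other S-polynomials (S(f_1,h_3), S(f_2,h_3)) all reduce to 0 modulo the current basis, so we have a Gröbner basis.
Inter-reduce: drop elements whose leading term is divisible by another's, tail-reduce, and make monic.
Reduced Gröbner basis: {yz + 1/36y - 23/10z + 1/36, x + 1/3y - 2/3}.
Label its elements g_1 = yz + 1/36y - 23/10z + 1/36, g_2 = x + 1/3y - 2/3.

Reduce p = -2x^2 + 2/9y^2 - 8/9y + 8/9 modulo G:
  leading term x^2: subtract (-2x)·g_2 from -2x^2 + 2/9y^2 - 8/9y + 8/9 → 2/3xy + 2/9y^2 - 4/3x - 8/9y + 8/9
  leading term xy: subtract (2/3y)·g_2 from 2/3xy + 2/9y^2 - 4/3x - 8/9y + 8/9 → -4/3x - 4/9y + 8/9
  leading term x: subtract (-4/3)·g_2 from -4/3x - 4/9y + 8/9 → 0
  normal form = 0.
Since the normal form is 0, p ∈ I.

Ideal membership is decidable via reduction modulo a Gröbner basis.

-2x^2 + 2/9y^2 - 8/9y + 8/9 lies in I (it reduces to 0).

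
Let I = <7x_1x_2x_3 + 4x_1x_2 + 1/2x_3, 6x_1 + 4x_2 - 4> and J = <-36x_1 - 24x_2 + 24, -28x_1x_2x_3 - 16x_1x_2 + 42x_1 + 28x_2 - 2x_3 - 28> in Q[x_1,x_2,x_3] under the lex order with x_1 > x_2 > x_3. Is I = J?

Yes, the ideals are equal.

Since reduced Gröbner bases are canonical representatives of ideals under a given ordering, it suffices to compute and compare them.
Buchberger on the first generating set:
f_1 = 7x_1x_2x_3 + 4x_1x_2 + 1/2x_3, LT = x_1x_2x_3.
f_2 = 6x_1 + 4x_2 - 4, LT = x_1.

S(f_1,f_2): lcm = x_1x_2x_3. S = 4/7x_1x_2 - 2/3x_2^2x_3 + 2/3x_2x_3 + 1/14x_3.
  reduce S modulo (f_1, f_2):
  remainder -2/3x_2^2x_3 - 8/21x_2^2 + 2/3x_2x_3 + 8/21x_2 + 1/14x_3 ≠ 0; add g_3 = -2/3x_2^2x_3 - 8/21x_2^2 + 2/3x_2x_3 + 8/21x_2 + 1/14x_3 to the basis.

The other S-polynomials (S(f_1,g_3), S(f_2,g_3)) all reduce to 0 modulo the current basis, so we have a Gröbner basis.
Inter-reduce: drop elements whose leading term is divisible by another's, tail-reduce, and make monic.
Reduced Gröbner basis: {x_1 + 2/3x_2 - 2/3, x_2^2x_3 + 4/7x_2^2 - x_2x_3 - 4/7x_2 - 3/28x_3}.

Buchberger on the second generating set:
h_1 = -36x_1 - 24x_2 + 24, LT = x_1.
h_2 = -28x_1x_2x_3 - 16x_1x_2 + 42x_1 + 28x_2 - 2x_3 - 28, LT = x_1x_2x_3.

S(h_1,h_2): lcm = x_1x_2x_3. S = -4/7x_1x_2 + 3/2x_1 + 2/3x_2^2x_3 - 2/3x_2x_3 + x_2 - 1/14x_3 - 1.
  reduce S modulo (h_1, h_2):
  remainder 2/3x_2^2x_3 + 8/21x_2^2 - 2/3x_2x_3 - 8/21x_2 - 1/14x_3 ≠ 0; add k_3 = 2/3x_2^2x_3 + 8/21x_2^2 - 2/3x_2x_3 - 8/21x_2 - 1/14x_3 to the basis.

The other S-polynomials (S(h_1,k_3), S(h_2,k_3)) all reduce to 0 modulo the current basis, so we have a Gröbner basis.
Inter-reduce: drop elements whose leading term is divisible by another's, tail-reduce, and make monic.
Reduced Gröbner basis: {x_1 + 2/3x_2 - 2/3, x_2^2x_3 + 4/7x_2^2 - x_2x_3 - 4/7x_2 - 3/28x_3}.

These coincide, so the ideals are equal.
The choice of monomial ordering does not affect the verdict — as long as both bases are computed under the same ordering, their equality decides ideal equality.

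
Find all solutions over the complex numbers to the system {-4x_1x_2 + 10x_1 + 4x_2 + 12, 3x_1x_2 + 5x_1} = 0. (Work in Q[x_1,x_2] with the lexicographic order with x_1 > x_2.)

{(0, -3), (-8/25, -5/3)}

Compute a lex Gröbner basis by Buchberger's algorithm.
f_1 = -4x_1x_2 + 10x_1 + 4x_2 + 12, LT = x_1x_2.
f_2 = 3x_1x_2 + 5x_1, LT = x_1x_2.

S(f_1,f_2): lcm = x_1x_2. S = -\tfrac{25}{6}x_1 - x_2 - 3.
  reduce S modulo (f_1, f_2):
  remainder -\tfrac{25}{6}x_1 - x_2 - 3 ≠ 0; add h_3 = -\tfrac{25}{6}x_1 - x_2 - 3 to the basis.

S(f_1,h_3): lcm = x_1x_2. S = -\tfrac{5}{2}x_1 - \tfrac{6}{25}x_2^{2} - \tfrac{43}{25}x_2 - 3.
  reduce S modulo (f_1, f_2, h_3):
  remainder -\tfrac{6}{25}x_2^{2} - \tfrac{28}{25}x_2 - \tfrac{6}{5} ≠ 0; add h_4 = -\tfrac{6}{25}x_2^{2} - \tfrac{28}{25}x_2 - \tfrac{6}{5} to the basis.

The other S-polynomials (S(f_2,h_3), S(f_1,h_4), S(f_2,h_4), S(h_3,h_4)) all reduce to 0 modulo the current basis, so we have a Gröbner basis.
Inter-reduce: drop elements whose leading term is divisible by another's, tail-reduce, and make monic.
Reduced Gröbner basis: {x_1 + \tfrac{6}{25}x_2 + \tfrac{18}{25}, x_2^{2} + \tfrac{14}{3}x_2 + 5}.

Since the basis is lex-ordered, x_2^{2} + \tfrac{14}{3}x_2 + 5 is univariate in x_2. Its roots are {-3, -5/3}. Back-substituting each root into the other basis elements fixes the other coordinates.
  x_2 = -3: the earlier basis element becomes x_1 = 0, giving x_1 = 0 — point (0, -3).
  x_2 = -5/3: the earlier basis element becomes x_1 + \tfrac{8}{25} = 0, giving x_1 = -8/25 — point (-8/25, -5/3).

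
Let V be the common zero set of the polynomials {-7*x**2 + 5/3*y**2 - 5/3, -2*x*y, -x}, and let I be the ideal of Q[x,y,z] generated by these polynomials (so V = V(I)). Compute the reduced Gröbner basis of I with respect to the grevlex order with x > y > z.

G = {y**2 - 1, x}

This is the nonlinear analogue of row-reducing a linear system.

f_1 = -7*x**2 + 5/3*y**2 - 5/3, LT = x**2.
f_2 = -2*x*y, LT = x*y.
f_3 = -x, LT = x.

S(f_1,f_2): lcm = x**2*y. S = -5/21*y**3 + 5/21*y.
  leading term y**3: no divisor's leading term divides it; move -5/21*y**3 to the remainder.
  leading term y: no divisor's leading term divides it; move 5/21*y to the remainder.
  remainder -5/21*y**3 + 5/21*y ≠ 0; add g_4 = -5/21*y**3 + 5/21*y to the basis.

S(f_1,f_3): lcm = x**2. S = -5/21*y**2 + 5/21.
  leading term y**2: no divisor's leading term divides it; move -5/21*y**2 to the remainder.
  leading term 1: no divisor's leading term divides it; move 5/21 to the remainder.
  remainder -5/21*y**2 + 5/21 ≠ 0; add g_5 = -5/21*y**2 + 5/21 to the basis.

S(f_2,f_3): lcm = x*y. S = 0.
  remainder 0.

S(f_1,g_4): leading monomials are coprime, so the S-polynomial reduces to 0 (Buchberger's first criterion).
S(f_2,g_4): lcm = x*y**3. S = x*y.
  leading term x*y: subtract (-1/2)·f_2 from x*y → 0
  remainder 0.

S(f_3,g_4): leading monomials are coprime, so the S-polynomial reduces to 0 (Buchberger's first criterion).
S(f_1,g_5): leading monomials are coprime, so the S-polynomial reduces to 0 (Buchberger's first criterion).
S(f_2,g_5): lcm = x*y**2. S = x.
  leading term x: subtract (-1)·f_3 from x → 0
  remainder 0.

S(f_3,g_5): leading monomials are coprime, so the S-polynomial reduces to 0 (Buchberger's first criterion).
S(g_4,g_5): lcm = y**3. S = 0.
  remainder 0.

Every S-polynomial of the final basis reduces to 0, so we have a Gröbner basis.
Inter-reduce: drop elements whose leading term is divisible by another's, tail-reduce, and make monic.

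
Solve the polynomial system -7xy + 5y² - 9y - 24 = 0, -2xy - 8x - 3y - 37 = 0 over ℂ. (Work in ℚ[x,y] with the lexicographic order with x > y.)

{(-4, 1), (-303/112 - 5*sqrt(4871)*I/112, -53/20 - sqrt(4871)*I/20), (-303/112 + 5*sqrt(4871)*I/112, -53/20 + sqrt(4871)*I/20)}

Compute a lex Gröbner basis by Buchberger's algorithm.
f_1 = -7xy + 5y² - 9y - 24, LT = xy.
f_2 = -2xy - 8x - 3y - 37, LT = xy.

S(f_1,f_2): lcm = xy. S = -4x - 5/7y² - 3/14y - 211/14.
  leading term x: no divisor's leading term divides it; move -4x to the remainder.
  leading term y²: no divisor's leading term divides it; move -5/7y² to the remainder.
  leading term y: no divisor's leading term divides it; move -3/14y to the remainder.
  leading term 1: no divisor's leading term divides it; move -211/14 to the remainder.
  remainder -4x - 5/7y² - 3/14y - 211/14 ≠ 0; add h_3 = -4x - 5/7y² - 3/14y - 211/14 to the basis.

S(f_1,h_3): lcm = xy. S = -5/28y³ - 43/56y² - 139/56y + 24/7.
  leading term y³: no divisor's leading term divides it; move -5/28y³ to the remainder.
  leading term y²: no divisor's leading term divides it; move -43/56y² to the remainder.
  leading term y: no divisor's leading term divides it; move -139/56y to the remainder.
  leading term 1: no divisor's leading term divides it; move 24/7 to the remainder.
  remainder -5/28y³ - 43/56y² - 139/56y + 24/7 ≠ 0; add h_4 = -5/28y³ - 43/56y² - 139/56y + 24/7 to the basis.

S(f_2,h_3): lcm = xy. S = 4x - 5/28y³ - 3/56y² - 127/56y + 37/2.
  leading term x: subtract (-1)·h_3 from 4x - 5/28y³ - 3/56y² - 127/56y + 37/2 → -5/28y³ - 43/56y² - 139/56y + 24/7
  leading term y³: subtract (1)·h_4 from -5/28y³ - 43/56y² - 139/56y + 24/7 → 0
  remainder 0.

S(f_1,h_4): lcm = xy³. S = -43/10xy² - 139/10xy + 96/5x - 5/7y⁴ + 9/7y³ + 24/7y².
  leading term xy²: subtract (43/70y)·f_1 from -43/10xy² - 139/10xy + 96/5x - 5/7y⁴ + 9/7y³ + 24/7y² → -139/10xy + 96/5x - 5/7y⁴ - 25/14y³ + 627/70y² + 516/35y
  leading term xy: subtract (139/70)·f_1 from -139/10xy + 96/5x - 5/7y⁴ - 25/14y³ + 627/70y² + 516/35y → 96/5x - 5/7y⁴ - 25/14y³ - 34/35y² + 2283/70y + 1668/35
  leading term x: subtract (-24/5)·h_3 from 96/5x - 5/7y⁴ - 25/14y³ - 34/35y² + 2283/70y + 1668/35 → -5/7y⁴ - 25/14y³ - 22/5y² + 2211/70y - 864/35
  leading term y⁴: subtract (4y)·h_4 from -5/7y⁴ - 25/14y³ - 22/5y² + 2211/70y - 864/35 → 9/7y³ + 387/70y² + 1251/70y - 864/35
  leading term y³: subtract (-36/5)·h_4 from 9/7y³ + 387/70y² + 1251/70y - 864/35 → 0
  remainder 0.

S(f_2,h_4): lcm = xy³. S = -3/10xy² - 139/10xy + 96/5x + 3/2y³ + 37/2y².
  leading term xy²: subtract (3/70y)·f_1 from -3/10xy² - 139/10xy + 96/5x + 3/2y³ + 37/2y² → -139/10xy + 96/5x + 9/7y³ + 661/35y² + 36/35y
  leading term xy: subtract (139/70)·f_1 from -139/10xy + 96/5x + 9/7y³ + 661/35y² + 36/35y → 96/5x + 9/7y³ + 627/70y² + 189/10y + 1668/35
  leading term x: subtract (-24/5)·h_3 from 96/5x + 9/7y³ + 627/70y² + 189/10y + 1668/35 → 9/7y³ + 387/70y² + 1251/70y - 864/35
  leading term y³: subtract (-36/5)·h_4 from 9/7y³ + 387/70y² + 1251/70y - 864/35 → 0
  remainder 0.

S(h_3,h_4): leading monomials are coprime, so the S-polynomial reduces to 0 (Buchberger's first criterion).
Every S-polynomial of the final basis reduces to 0, so we have a Gröbner basis.
Inter-reduce: drop elements whose leading term is divisible by another's, tail-reduce, and make monic.
Reduced Gröbner basis: {x + 5/28y² + 3/56y + 211/56, y³ + 43/10y² + 139/10y - 96/5}.

Since the basis is lex-ordered, y³ + 43/10y² + 139/10y - 96/5 is univariate in y. Its roots are {1, -53/20 - sqrt(4871)*I/20, -53/20 + sqrt(4871)*I/20}. Back-substituting each root into the other basis elements fixes the other coordinates.
  y = 1: the earlier basis element becomes x + 4 = 0, giving x = -4 — point (-4, 1).
  y = -53/20 - sqrt(4871)*I/20: the earlier basis element becomes x + 303/112 + 5*sqrt(4871)*I/112 = 0, giving x = -303/112 - 5*sqrt(4871)*I/112 — point (-303/112 - 5*sqrt(4871)*I/112, -53/20 - sqrt(4871)*I/20).
  y = -53/20 + sqrt(4871)*I/20: the earlier basis element becomes x + 303/112 - 5*sqrt(4871)*I/112 = 0, giving x = -303/112 + 5*sqrt(4871)*I/112 — point (-303/112 + 5*sqrt(4871)*I/112, -53/20 + sqrt(4871)*I/20).
A lex Gröbner basis triangularizes the system, enabling back-substitution.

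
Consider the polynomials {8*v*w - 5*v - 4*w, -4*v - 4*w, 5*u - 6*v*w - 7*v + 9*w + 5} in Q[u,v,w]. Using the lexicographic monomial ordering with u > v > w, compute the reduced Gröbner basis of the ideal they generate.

This is the nonlinear analogue of row-reducing a linear system.

f_1 = 8*v*w - 5*v - 4*w, LT = v*w.
f_2 = -4*v - 4*w, LT = v.
f_3 = 5*u - 6*v*w - 7*v + 9*w + 5, LT = u.

S(f_1,f_2): lcm = v*w. S = -5/8*v - w**2 - 1/2*w.
  reduce S modulo (f_1, f_2, f_3):
  remainder -w**2 + 1/8*w ≠ 0; add g_4 = -w**2 + 1/8*w to the basis.

The other S-polynomials (S(f_1,f_3), S(f_2,f_3), S(f_1,g_4), S(f_2,g_4), S(f_3,g_4)) all reduce to 0 modulo the current basis, so we have a Gröbner basis.
Inter-reduce: drop elements whose leading term is divisible by another's, tail-reduce, and make monic.

G = {u + 67/20*w + 1, v + w, w**2 - 1/8*w}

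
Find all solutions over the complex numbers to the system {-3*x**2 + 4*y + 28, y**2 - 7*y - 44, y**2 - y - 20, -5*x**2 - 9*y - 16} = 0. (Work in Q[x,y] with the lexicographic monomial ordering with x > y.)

{(-2, -4), (2, -4)}

Compute a lex Gröbner basis by Buchberger's algorithm.
f_1 = -3*x**2 + 4*y + 28, LT = x**2.
f_2 = y**2 - 7*y - 44, LT = y**2.
f_3 = y**2 - y - 20, LT = y**2.
f_4 = -5*x**2 - 9*y - 16, LT = x**2.

S(f_1,f_4): lcm = x**2. S = -47/15*y - 188/15.
  reduce S modulo (f_1, f_2, f_3, f_4):
  remainder -47/15*y - 188/15 ≠ 0; add h_5 = -47/15*y - 188/15 to the basis.

The other S-polynomials (S(f_1,f_2), S(f_1,f_3), S(f_2,f_3), S(f_2,f_4), S(f_3,f_4), S(f_1,h_5), S(f_2,h_5), S(f_3,h_5), S(f_4,h_5)) all reduce to 0 modulo the current basis, so we have a Gröbner basis.
Inter-reduce: drop elements whose leading term is divisible by another's, tail-reduce, and make monic.
Reduced Gröbner basis: {x**2 - 4, y + 4}.

A lex Gröbner basis eliminates variables successively. Here y + 4 depends only on y, with roots {-4}; lifting each root through the earlier basis elements recovers the full solutions.
  y = -4: the earlier basis element becomes x**2 - 4 = 0, giving x = -2, 2 — points (-2, -4), (2, -4).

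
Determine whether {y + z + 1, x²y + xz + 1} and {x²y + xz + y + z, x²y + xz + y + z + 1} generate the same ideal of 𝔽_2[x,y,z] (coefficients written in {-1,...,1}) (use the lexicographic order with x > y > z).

For a fixed monomial order, each ideal has a unique reduced Gröbner basis; comparing bases decides equality.
Buchberger on the first generating set:
f_1 = y + z + 1, LT = y.
f_2 = x²y + xz + 1, LT = x²y.

S(f_1,f_2): lcm = x²y. S = x²z + x² + xz + 1.
  leading term x²z: no divisor's leading term divides it; move x²z to the remainder.
  leading term x²: no divisor's leading term divides it; move x² to the remainder.
  leading term xz: no divisor's leading term divides it; move xz to the remainder.
  leading term 1: no divisor's leading term divides it; move 1 to the remainder.
  remainder x²z + x² + xz + 1 ≠ 0; add g_3 = x²z + x² + xz + 1 to the basis.

The other S-polynomials (S(f_1,g_3), S(f_2,g_3)) all reduce to 0 modulo the current basis, so we have a Gröbner basis.
Inter-reduce: drop elements whose leading term is divisible by another's, tail-reduce, and make monic.
Reduced Gröbner basis: {x²z + x² + xz + 1, y + z + 1}.

Buchberger on the second generating set:
h_1 = x²y + xz + y + z, LT = x²y.
h_2 = x²y + xz + y + z + 1, LT = x²y.

S(h_1,h_2): lcm = x²y. S = 1.
  leading term 1: no divisor's leading term divides it; move 1 to the remainder.
  remainder 1 ≠ 0; add k_3 = 1 to the basis.

The other S-polynomials (S(h_1,k_3), S(h_2,k_3)) all reduce to 0 modulo the current basis, so we have a Gröbner basis.
Inter-reduce: drop elements whose leading term is divisible by another's, tail-reduce, and make monic.
Reduced Gröbner basis: {1}.

Since the reduced bases disagree, the two ideals are not the same.
The choice of monomial ordering does not affect the verdict — as long as both bases are computed under the same ordering, their equality decides ideal equality.

No, the ideals differ.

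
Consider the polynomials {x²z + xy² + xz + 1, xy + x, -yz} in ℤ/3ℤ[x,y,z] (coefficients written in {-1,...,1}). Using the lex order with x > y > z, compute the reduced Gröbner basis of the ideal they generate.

G = {x + 1, y + 1, z}

This is the nonlinear analogue of row-reducing a linear system.

f_1 = x²z + xy² + xz + 1, LT = x²z.
f_2 = xy + x, LT = xy.
f_3 = -yz, LT = yz.

S(f_1,f_2): lcm = x²yz. S = -x²z + xy³ + xyz + y.
  reduce S modulo (f_1, f_2, f_3):
  remainder y + 1 ≠ 0; add g_4 = y + 1 to the basis.

S(f_1,f_3): lcm = x²yz. S = xy³ + xyz + y.
  reduce S modulo (f_1, f_2, f_3, g_4):
  remainder -xz - x - 1 ≠ 0; add g_5 = -xz - x - 1 to the basis.

S(f_2,f_3): lcm = xyz. S = xz.
  reduce S modulo (f_1, f_2, f_3, g_4, g_5):
  remainder -x - 1 ≠ 0; add g_6 = -x - 1 to the basis.

S(f_3,g_4): lcm = yz. S = -z.
  reduce S modulo (f_1, f_2, f_3, g_4, g_5, g_6):
  remainder -z ≠ 0; add g_7 = -z to the basis.

The other S-polynomials (S(f_1,g_4), S(f_2,g_4), S(f_1,g_5), S(f_2,g_5), S(f_3,g_5), S(g_4,g_5), S(f_1,g_6), S(f_2,g_6), S(f_3,g_6), S(g_4,g_6), S(g_5,g_6), S(f_1,g_7), S(f_2,g_7), S(f_3,g_7), S(g_4,g_7), S(g_5,g_7), S(g_6,g_7)) all reduce to 0 modulo the current basis, so we have a Gröbner basis.
Inter-reduce: drop elements whose leading term is divisible by another's, tail-reduce, and make monic.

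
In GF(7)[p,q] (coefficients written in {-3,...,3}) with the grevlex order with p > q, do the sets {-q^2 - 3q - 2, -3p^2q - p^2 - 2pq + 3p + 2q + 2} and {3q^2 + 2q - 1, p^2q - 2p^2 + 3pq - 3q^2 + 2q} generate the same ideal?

Equality of ideals is decidable: compute both reduced Gröbner bases (unique for the ordering) and check whether they agree.
Buchberger on the first generating set:
f_1 = -q^2 - 3q - 2, LT = q^2.
f_2 = -3p^2q - p^2 - 2pq + 3p + 2q + 2, LT = p^2q.

S(f_1,f_2): lcm = p^2q^2. S = -2p^2q - 3pq^2 + 2p^2 + pq + 3q^2 + 3q.
  leading term p^2q: subtract (3)·f_2 from -2p^2q - 3pq^2 + 2p^2 + pq + 3q^2 + 3q → -3pq^2 - 2p^2 + 3q^2 - 2p - 3q + 1
  leading term pq^2: subtract (3p)·f_1 from -3pq^2 - 2p^2 + 3q^2 - 2p - 3q + 1 → -2p^2 + 2pq + 3q^2 - 3p - 3q + 1
  leading term p^2: no divisor's leading term divides it; move -2p^2 to the remainder.
  leading term pq: no divisor's leading term divides it; move 2pq to the remainder.
  leading term q^2: subtract (-3)·f_1 from 3q^2 - 3p - 3q + 1 → -3p + 2q + 2
  leading term p: no divisor's leading term divides it; move -3p to the remainder.
  leading term q: no divisor's leading term divides it; move 2q to the remainder.
  leading term 1: no divisor's leading term divides it; move 2 to the remainder.
  remainder -2p^2 + 2pq - 3p + 2q + 2 ≠ 0; add g_3 = -2p^2 + 2pq - 3p + 2q + 2 to the basis.

The other S-polynomials (S(f_1,g_3), S(f_2,g_3)) all reduce to 0 modulo the current basis, so we have a Gröbner basis.
Inter-reduce: drop elements whose leading term is divisible by another's, tail-reduce, and make monic.
Reduced Gröbner basis: {p^2 - pq - 2p - q - 1, q^2 + 3q + 2}.

Buchberger on the second generating set:
h_1 = 3q^2 + 2q - 1, LT = q^2.
h_2 = p^2q - 2p^2 + 3pq - 3q^2 + 2q, LT = p^2q.

S(h_1,h_2): lcm = p^2q^2. S = -2p^2q - 3pq^2 + 3q^3 + 2p^2 - 2q^2.
  leading term p^2q: subtract (-2)·h_2 from -2p^2q - 3pq^2 + 3q^3 + 2p^2 - 2q^2 → -3pq^2 + 3q^3 - 2p^2 - pq - q^2 - 3q
  leading term pq^2: subtract (-p)·h_1 from -3pq^2 + 3q^3 - 2p^2 - pq - q^2 - 3q → 3q^3 - 2p^2 + pq - q^2 - p - 3q
  leading term q^3: subtract (q)·h_1 from 3q^3 - 2p^2 + pq - q^2 - p - 3q → -2p^2 + pq - 3q^2 - p - 2q
  leading term p^2: no divisor's leading term divides it; move -2p^2 to the remainder.
  leading term pq: no divisor's leading term divides it; move pq to the remainder.
  leading term q^2: subtract (-1)·h_1 from -3q^2 - p - 2q → -p - 1
  leading term p: no divisor's leading term divides it; move -p to the remainder.
  leading term 1: no divisor's leading term divides it; move -1 to the remainder.
  remainder -2p^2 + pq - p - 1 ≠ 0; add k_3 = -2p^2 + pq - p - 1 to the basis.

The other S-polynomials (S(h_1,k_3), S(h_2,k_3)) all reduce to 0 modulo the current basis, so we have a Gröbner basis.
Inter-reduce: drop elements whose leading term is divisible by another's, tail-reduce, and make monic.
Reduced Gröbner basis: {p^2 + 3pq - 3p - 3, q^2 + 3q + 2}.

The bases are distinct; the ideals are different.

No, the ideals differ.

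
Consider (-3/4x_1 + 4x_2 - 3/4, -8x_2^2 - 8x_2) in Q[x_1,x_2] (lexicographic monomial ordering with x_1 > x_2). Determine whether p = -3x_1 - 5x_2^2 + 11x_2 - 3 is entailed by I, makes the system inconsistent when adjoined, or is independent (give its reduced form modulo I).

-3x_1 - 5x_2^2 + 11x_2 - 3 lies in I (it reduces to 0).

First compute the reduced Gröbner basis of I by Buchberger's algorithm.
f_1 = -3/4x_1 + 4x_2 - 3/4, LT = x_1.
f_2 = -8x_2^2 - 8x_2, LT = x_2^2.

The S-polynomials (S(f_1,f_2)) all reduce to 0 modulo the current basis, so we have a Gröbner basis.
Inter-reduce: drop elements whose leading term is divisible by another's, tail-reduce, and make monic.
Reduced Gröbner basis: {x_1 - 16/3x_2 + 1, x_2^2 + x_2}.
Label its elements g_1 = x_1 - 16/3x_2 + 1, g_2 = x_2^2 + x_2.

Reduce p = -3x_1 - 5x_2^2 + 11x_2 - 3 modulo G:
  leading term x_1: subtract (-3)·g_1 from -3x_1 - 5x_2^2 + 11x_2 - 3 → -5x_2^2 - 5x_2
  leading term x_2^2: subtract (-5)·g_2 from -5x_2^2 - 5x_2 → 0
  normal form = 0.
Since the normal form is 0, p ∈ I.

Ideal membership is decidable via reduction modulo a Gröbner basis.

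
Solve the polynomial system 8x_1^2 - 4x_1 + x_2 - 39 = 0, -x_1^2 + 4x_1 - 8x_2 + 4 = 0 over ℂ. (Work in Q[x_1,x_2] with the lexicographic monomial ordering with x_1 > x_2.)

Compute a lex Gröbner basis by Buchberger's algorithm.
f_1 = 8x_1^2 - 4x_1 + x_2 - 39, LT = x_1^2.
f_2 = -x_1^2 + 4x_1 - 8x_2 + 4, LT = x_1^2.

S(f_1,f_2): lcm = x_1^2. S = 7/2x_1 - 63/8x_2 - 7/8.
  leading term x_1: no divisor's leading term divides it; move 7/2x_1 to the remainder.
  leading term x_2: no divisor's leading term divides it; move -63/8x_2 to the remainder.
  leading term 1: no divisor's leading term divides it; move -7/8 to the remainder.
  remainder 7/2x_1 - 63/8x_2 - 7/8 ≠ 0; add h_3 = 7/2x_1 - 63/8x_2 - 7/8 to the basis.

S(f_1,h_3): lcm = x_1^2. S = 9/4x_1x_2 - 1/4x_1 + 1/8x_2 - 39/8.
  leading term x_1x_2: subtract (9/14x_2)·h_3 from 9/4x_1x_2 - 1/4x_1 + 1/8x_2 - 39/8 → -1/4x_1 + 81/16x_2^2 + 11/16x_2 - 39/8
  leading term x_1: subtract (-1/14)·h_3 from -1/4x_1 + 81/16x_2^2 + 11/16x_2 - 39/8 → 81/16x_2^2 + 1/8x_2 - 79/16
  leading term x_2^2: no divisor's leading term divides it; move 81/16x_2^2 to the remainder.
  leading term x_2: no divisor's leading term divides it; move 1/8x_2 to the remainder.
  leading term 1: no divisor's leading term divides it; move -79/16 to the remainder.
  remainder 81/16x_2^2 + 1/8x_2 - 79/16 ≠ 0; add h_4 = 81/16x_2^2 + 1/8x_2 - 79/16 to the basis.

The other S-polynomials (S(f_2,h_3), S(f_1,h_4), S(f_2,h_4), S(h_3,h_4)) all reduce to 0 modulo the current basis, so we have a Gröbner basis.
Inter-reduce: drop elements whose leading term is divisible by another's, tail-reduce, and make monic.
Reduced Gröbner basis: {x_1 - 9/4x_2 - 1/4, x_2^2 + 2/81x_2 - 79/81}.

Since the basis is lex-ordered, x_2^2 + 2/81x_2 - 79/81 is univariate in x_2. Its roots are {-1, 79/81}. Back-substituting each root into the other basis elements fixes the other coordinates.
  x_2 = -1: the earlier basis element becomes x_1 + 2 = 0, giving x_1 = -2 — point (-2, -1).
  x_2 = 79/81: the earlier basis element becomes x_1 - 22/9 = 0, giving x_1 = 22/9 — point (22/9, 79/81).

{(-2, -1), (22/9, 79/81)}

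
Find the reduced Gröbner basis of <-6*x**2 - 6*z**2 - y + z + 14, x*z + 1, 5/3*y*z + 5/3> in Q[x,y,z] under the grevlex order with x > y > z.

G = {z**3 - 1/6*z**2 - y - 7/3*z - 1/6, y**2 + z**2 + 1/6*y - 1/6*z - 7/3, y*z + 1, x - y}

f_1 = -6*x**2 - 6*z**2 - y + z + 14, LT = x**2.
f_2 = x*z + 1, LT = x*z.
f_3 = 5/3*y*z + 5/3, LT = y*z.

S(f_1,f_2): lcm = x**2*z. S = z**3 + 1/6*y*z - 1/6*z**2 - x - 7/3*z.
  leading term z**3: no divisor's leading term divides it; move z**3 to the remainder.
  leading term y*z: subtract (1/10)·f_3 from 1/6*y*z - 1/6*z**2 - x - 7/3*z → -1/6*z**2 - x - 7/3*z - 1/6
  leading term z**2: no divisor's leading term divides it; move -1/6*z**2 to the remainder.
  leading term x: no divisor's leading term divides it; move -x to the remainder.
  leading term z: no divisor's leading term divides it; move -7/3*z to the remainder.
  leading term 1: no divisor's leading term divides it; move -1/6 to the remainder.
  remainder z**3 - 1/6*z**2 - x - 7/3*z - 1/6 ≠ 0; add g_4 = z**3 - 1/6*z**2 - x - 7/3*z - 1/6 to the basis.

S(f_1,f_3): leading monomials are coprime, so the S-polynomial reduces to 0 (Buchberger's first criterion).
S(f_2,f_3): lcm = x*y*z. S = -x + y.
  leading term x: no divisor's leading term divides it; move -x to the remainder.
  leading term y: no divisor's leading term divides it; move y to the remainder.
  remainder -x + y ≠ 0; add g_5 = -x + y to the basis.

S(f_1,g_4): leading monomials are coprime, so the S-polynomial reduces to 0 (Buchberger's first criterion).
S(f_2,g_4): lcm = x*z**3. S = 1/6*x*z**2 + x**2 + 7/3*x*z + z**2 + 1/6*x.
  leading term x*z**2: subtract (1/6*z)·f_2 from 1/6*x*z**2 + x**2 + 7/3*x*z + z**2 + 1/6*x → x**2 + 7/3*x*z + z**2 + 1/6*x - 1/6*z
  leading term x**2: subtract (-1/6)·f_1 from x**2 + 7/3*x*z + z**2 + 1/6*x - 1/6*z → 7/3*x*z + 1/6*x - 1/6*y + 7/3
  leading term x*z: subtract (7/3)·f_2 from 7/3*x*z + 1/6*x - 1/6*y + 7/3 → 1/6*x - 1/6*y
  leading term x: subtract (-1/6)·g_5 from 1/6*x - 1/6*y → 0
  remainder 0.

S(f_3,g_4): lcm = y*z**3. S = 1/6*y*z**2 + x*y + 7/3*y*z + z**2 + 1/6*y.
  leading term y*z**2: subtract (1/10*z)·f_3 from 1/6*y*z**2 + x*y + 7/3*y*z + z**2 + 1/6*y → x*y + 7/3*y*z + z**2 + 1/6*y - 1/6*z
  leading term x*y: subtract (-y)·g_5 from x*y + 7/3*y*z + z**2 + 1/6*y - 1/6*z → y**2 + 7/3*y*z + z**2 + 1/6*y - 1/6*z
  leading term y**2: no divisor's leading term divides it; move y**2 to the remainder.
  leading term y*z: subtract (7/5)·f_3 from 7/3*y*z + z**2 + 1/6*y - 1/6*z → z**2 + 1/6*y - 1/6*z - 7/3
  leading term z**2: no divisor's leading term divides it; move z**2 to the remainder.
  leading term y: no divisor's leading term divides it; move 1/6*y to the remainder.
  leading term z: no divisor's leading term divides it; move -1/6*z to the remainder.
  leading term 1: no divisor's leading term divides it; move -7/3 to the remainder.
  remainder y**2 + z**2 + 1/6*y - 1/6*z - 7/3 ≠ 0; add g_6 = y**2 + z**2 + 1/6*y - 1/6*z - 7/3 to the basis.

S(f_1,g_5): lcm = x**2. S = x*y + z**2 + 1/6*y - 1/6*z - 7/3.
  leading term x*y: subtract (-y)·g_5 from x*y + z**2 + 1/6*y - 1/6*z - 7/3 → y**2 + z**2 + 1/6*y - 1/6*z - 7/3
  leading term y**2: subtract (1)·g_6 from y**2 + z**2 + 1/6*y - 1/6*z - 7/3 → 0
  remainder 0.

S(f_2,g_5): lcm = x*z. S = y*z + 1.
  leading term y*z: subtract (3/5)·f_3 from y*z + 1 → 0
  remainder 0.

S(f_3,g_5): leading monomials are coprime, so the S-polynomial reduces to 0 (Buchberger's first criterion).
S(g_4,g_5): leading monomials are coprime, so the S-polynomial reduces to 0 (Buchberger's first criterion).
S(f_1,g_6): leading monomials are coprime, so the S-polynomial reduces to 0 (Buchberger's first criterion).
S(f_2,g_6): leading monomials are coprime, so the S-polynomial reduces to 0 (Buchberger's first criterion).
S(f_3,g_6): lcm = y**2*z. S = -z**3 - 1/6*y*z + 1/6*z**2 + y + 7/3*z.
  leading term z**3: subtract (-1)·g_4 from -z**3 - 1/6*y*z + 1/6*z**2 + y + 7/3*z → -1/6*y*z - x + y - 1/6
  leading term y*z: subtract (-1/10)·f_3 from -1/6*y*z - x + y - 1/6 → -x + y
  leading term x: subtract (1)·g_5 from -x + y → 0
  remainder 0.

S(g_4,g_6): leading monomials are coprime, so the S-polynomial reduces to 0 (Buchberger's first criterion).
S(g_5,g_6): leading monomials are coprime, so the S-polynomial reduces to 0 (Buchberger's first criterion).
Every S-polynomial of the final basis reduces to 0, so we have a Gröbner basis.
Inter-reduce: drop elements whose leading term is divisible by another's, tail-reduce, and make monic.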